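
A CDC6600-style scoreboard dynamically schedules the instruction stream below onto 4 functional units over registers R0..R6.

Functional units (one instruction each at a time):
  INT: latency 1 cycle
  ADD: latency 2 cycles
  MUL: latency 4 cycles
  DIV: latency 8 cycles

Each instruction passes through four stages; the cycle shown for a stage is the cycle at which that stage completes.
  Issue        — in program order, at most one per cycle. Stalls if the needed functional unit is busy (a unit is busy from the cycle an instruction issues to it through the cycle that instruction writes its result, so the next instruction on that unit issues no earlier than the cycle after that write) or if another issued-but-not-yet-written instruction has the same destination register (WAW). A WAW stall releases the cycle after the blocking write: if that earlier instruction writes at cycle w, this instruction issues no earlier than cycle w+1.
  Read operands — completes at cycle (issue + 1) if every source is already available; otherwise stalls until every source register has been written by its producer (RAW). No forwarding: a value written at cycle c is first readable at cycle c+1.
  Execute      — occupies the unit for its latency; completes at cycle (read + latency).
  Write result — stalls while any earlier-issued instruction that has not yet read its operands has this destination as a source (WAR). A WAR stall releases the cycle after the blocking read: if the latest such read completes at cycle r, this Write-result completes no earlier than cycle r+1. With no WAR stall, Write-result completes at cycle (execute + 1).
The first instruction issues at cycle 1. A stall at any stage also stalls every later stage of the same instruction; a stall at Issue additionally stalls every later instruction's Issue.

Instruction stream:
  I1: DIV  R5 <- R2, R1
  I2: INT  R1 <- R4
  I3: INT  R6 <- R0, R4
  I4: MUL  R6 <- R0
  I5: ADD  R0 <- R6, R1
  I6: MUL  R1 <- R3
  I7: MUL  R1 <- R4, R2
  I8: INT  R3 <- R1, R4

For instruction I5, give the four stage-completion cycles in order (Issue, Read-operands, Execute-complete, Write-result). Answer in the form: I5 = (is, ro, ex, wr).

[1] I1 issues→DIV
[2] I1 reads | I2 issues→INT
[3] I2 reads
[4] I2 exec-done
[5] I2 writes R1
[6] I3 issues→INT
[7] I3 reads
[8] I3 exec-done
[9] I3 writes R6
[10] I1 exec-done | I4 issues→MUL
[11] I1 writes R5 | I4 reads | I5 issues→ADD
[15] I4 exec-done
[16] I4 writes R6
[17] I5 reads | I6 issues→MUL
[18] I6 reads
[19] I5 exec-done
[20] I5 writes R0
[22] I6 exec-done
[23] I6 writes R1
[24] I7 issues→MUL
[25] I7 reads | I8 issues→INT
[29] I7 exec-done
[30] I7 writes R1
[31] I8 reads
[32] I8 exec-done
[33] I8 writes R3

I5 = (11, 17, 19, 20)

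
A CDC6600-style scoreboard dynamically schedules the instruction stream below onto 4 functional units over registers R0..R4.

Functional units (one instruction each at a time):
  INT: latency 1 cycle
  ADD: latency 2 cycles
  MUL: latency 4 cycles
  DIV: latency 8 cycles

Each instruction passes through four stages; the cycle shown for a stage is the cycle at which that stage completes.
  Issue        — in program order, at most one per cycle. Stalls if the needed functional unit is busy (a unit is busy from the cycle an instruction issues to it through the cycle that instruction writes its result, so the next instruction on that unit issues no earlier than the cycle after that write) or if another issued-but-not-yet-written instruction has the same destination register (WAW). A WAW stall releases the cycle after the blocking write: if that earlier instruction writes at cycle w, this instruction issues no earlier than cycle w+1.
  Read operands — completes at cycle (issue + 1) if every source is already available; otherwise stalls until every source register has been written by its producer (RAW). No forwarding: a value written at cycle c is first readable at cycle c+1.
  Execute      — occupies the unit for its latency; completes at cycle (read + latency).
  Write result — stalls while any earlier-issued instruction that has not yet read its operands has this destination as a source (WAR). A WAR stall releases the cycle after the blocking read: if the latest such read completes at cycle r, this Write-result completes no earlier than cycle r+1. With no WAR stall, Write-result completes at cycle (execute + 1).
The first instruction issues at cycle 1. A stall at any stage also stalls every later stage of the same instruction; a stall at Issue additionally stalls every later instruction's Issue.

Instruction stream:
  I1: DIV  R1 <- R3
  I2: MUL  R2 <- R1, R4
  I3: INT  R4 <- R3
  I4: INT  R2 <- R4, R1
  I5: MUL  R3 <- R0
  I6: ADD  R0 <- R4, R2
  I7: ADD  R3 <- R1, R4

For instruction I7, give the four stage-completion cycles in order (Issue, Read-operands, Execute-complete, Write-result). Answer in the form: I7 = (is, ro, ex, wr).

cycle 1: I1 issues→DIV
cycle 2: I1 reads, I2 issues→MUL
cycle 3: I3 issues→INT
cycle 4: I3 reads
cycle 5: I3 exec-done
cycle 10: I1 exec-done
cycle 11: I1 writes R1
cycle 12: I2 reads
cycle 13: I3 writes R4
cycle 16: I2 exec-done
cycle 17: I2 writes R2
cycle 18: I4 issues→INT
cycle 19: I4 reads, I5 issues→MUL
cycle 20: I4 exec-done, I5 reads, I6 issues→ADD
cycle 21: I4 writes R2
cycle 22: I6 reads
cycle 24: I5 exec-done, I6 exec-done
cycle 25: I5 writes R3, I6 writes R0
cycle 26: I7 issues→ADD
cycle 27: I7 reads
cycle 29: I7 exec-done
cycle 30: I7 writes R3

I7 = (26, 27, 29, 30)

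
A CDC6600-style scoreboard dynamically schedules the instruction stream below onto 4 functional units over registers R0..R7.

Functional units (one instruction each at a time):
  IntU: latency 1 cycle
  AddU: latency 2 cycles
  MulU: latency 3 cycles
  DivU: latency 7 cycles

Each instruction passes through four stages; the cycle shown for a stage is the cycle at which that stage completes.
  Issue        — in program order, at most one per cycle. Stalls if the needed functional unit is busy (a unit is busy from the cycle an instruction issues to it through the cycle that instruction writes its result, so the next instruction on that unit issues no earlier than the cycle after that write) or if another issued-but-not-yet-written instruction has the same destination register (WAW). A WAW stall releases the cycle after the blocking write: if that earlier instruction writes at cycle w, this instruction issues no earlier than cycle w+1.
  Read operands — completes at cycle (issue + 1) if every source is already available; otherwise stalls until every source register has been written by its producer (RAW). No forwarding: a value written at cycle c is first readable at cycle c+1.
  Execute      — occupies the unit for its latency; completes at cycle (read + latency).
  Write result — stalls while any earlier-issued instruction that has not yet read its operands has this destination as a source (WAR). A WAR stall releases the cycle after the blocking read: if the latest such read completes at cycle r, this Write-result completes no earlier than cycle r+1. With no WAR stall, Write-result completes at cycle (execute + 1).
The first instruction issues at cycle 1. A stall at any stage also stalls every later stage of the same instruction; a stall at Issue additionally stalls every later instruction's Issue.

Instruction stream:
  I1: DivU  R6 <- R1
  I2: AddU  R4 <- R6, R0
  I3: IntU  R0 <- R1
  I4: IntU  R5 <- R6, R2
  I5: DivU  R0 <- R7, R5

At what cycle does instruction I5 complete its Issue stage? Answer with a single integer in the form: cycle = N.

cycle = 14

c1: I1 issues→DivU
c2: I1 reads, I2 issues→AddU
c3: I3 issues→IntU
c4: I3 reads
c5: I3 exec-done
c9: I1 exec-done
c10: I1 writes R6
c11: I2 reads
c12: I3 writes R0
c13: I2 exec-done, I4 issues→IntU
c14: I2 writes R4, I4 reads, I5 issues→DivU
c15: I4 exec-done
c16: I4 writes R5
c17: I5 reads
c24: I5 exec-done
c25: I5 writes R0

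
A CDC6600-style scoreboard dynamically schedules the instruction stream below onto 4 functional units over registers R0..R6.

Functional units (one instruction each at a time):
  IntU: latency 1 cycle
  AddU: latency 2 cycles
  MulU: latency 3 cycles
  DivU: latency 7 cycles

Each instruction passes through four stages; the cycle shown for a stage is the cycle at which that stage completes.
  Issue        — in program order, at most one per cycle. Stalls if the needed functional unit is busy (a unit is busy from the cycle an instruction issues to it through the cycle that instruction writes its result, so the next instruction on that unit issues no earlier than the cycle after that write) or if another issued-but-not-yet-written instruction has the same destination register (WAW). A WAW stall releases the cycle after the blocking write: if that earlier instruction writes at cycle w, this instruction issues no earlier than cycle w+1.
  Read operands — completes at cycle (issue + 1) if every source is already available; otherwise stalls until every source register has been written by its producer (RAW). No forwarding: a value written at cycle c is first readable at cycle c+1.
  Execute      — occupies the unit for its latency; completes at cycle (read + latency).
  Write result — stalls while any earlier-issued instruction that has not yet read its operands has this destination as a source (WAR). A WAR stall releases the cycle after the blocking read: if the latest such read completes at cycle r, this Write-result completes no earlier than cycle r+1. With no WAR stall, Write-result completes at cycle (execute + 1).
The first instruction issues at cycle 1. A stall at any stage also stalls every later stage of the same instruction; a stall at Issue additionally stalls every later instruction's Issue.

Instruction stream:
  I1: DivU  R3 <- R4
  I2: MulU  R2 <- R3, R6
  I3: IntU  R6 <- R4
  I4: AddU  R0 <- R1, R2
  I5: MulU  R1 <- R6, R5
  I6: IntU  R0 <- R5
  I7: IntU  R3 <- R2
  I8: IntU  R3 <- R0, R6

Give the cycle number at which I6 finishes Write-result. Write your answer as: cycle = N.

I1 -> (1, 2, 9, 10)
I2 -> (2, 11, 14, 15)  // RAW R3: wait I1 write@10
I3 -> (3, 4, 5, 12)  // WAR R6: wait I2 read@11
I4 -> (4, 16, 18, 19)  // RAW R2: wait I2 write@15
I5 -> (16, 17, 20, 21)  // struct: MulU busy until I2 writes@15
I6 -> (20, 21, 22, 23)  // WAW R0: wait I4 write@19
I7 -> (24, 25, 26, 27)  // struct: IntU busy until I6 writes@23
I8 -> (28, 29, 30, 31)  // struct: IntU busy until I7 writes@27

cycle = 23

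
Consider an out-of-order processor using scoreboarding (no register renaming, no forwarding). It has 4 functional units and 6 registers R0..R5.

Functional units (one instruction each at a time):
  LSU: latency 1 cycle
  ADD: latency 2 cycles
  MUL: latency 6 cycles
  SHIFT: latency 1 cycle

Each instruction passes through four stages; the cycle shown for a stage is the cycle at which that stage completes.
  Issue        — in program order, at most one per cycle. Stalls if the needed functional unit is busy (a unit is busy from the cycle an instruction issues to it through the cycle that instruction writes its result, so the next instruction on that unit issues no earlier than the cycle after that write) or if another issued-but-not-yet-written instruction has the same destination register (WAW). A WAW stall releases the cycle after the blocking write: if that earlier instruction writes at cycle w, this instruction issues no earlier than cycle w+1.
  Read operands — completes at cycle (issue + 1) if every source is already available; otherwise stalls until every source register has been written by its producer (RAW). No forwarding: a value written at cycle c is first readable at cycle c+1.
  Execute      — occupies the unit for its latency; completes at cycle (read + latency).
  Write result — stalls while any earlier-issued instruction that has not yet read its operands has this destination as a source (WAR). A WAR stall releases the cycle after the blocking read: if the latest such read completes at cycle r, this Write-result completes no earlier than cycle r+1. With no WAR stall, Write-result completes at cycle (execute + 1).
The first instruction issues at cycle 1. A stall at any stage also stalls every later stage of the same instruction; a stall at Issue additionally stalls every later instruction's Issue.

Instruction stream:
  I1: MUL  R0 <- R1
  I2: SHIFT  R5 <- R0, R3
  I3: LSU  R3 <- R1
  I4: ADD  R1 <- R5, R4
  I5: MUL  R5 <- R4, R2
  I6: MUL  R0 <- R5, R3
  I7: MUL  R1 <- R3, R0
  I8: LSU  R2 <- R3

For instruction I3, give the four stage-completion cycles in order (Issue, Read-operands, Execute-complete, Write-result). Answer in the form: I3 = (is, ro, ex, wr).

I1 -> (1, 2, 8, 9)
I2 -> (2, 10, 11, 12)  // RAW R0: wait I1 write@9
I3 -> (3, 4, 5, 11)  // WAR R3: wait I2 read@10
I4 -> (4, 13, 15, 16)  // RAW R5: wait I2 write@12
I5 -> (13, 14, 20, 21)  // WAW R5: wait I2 write@12
I6 -> (22, 23, 29, 30)  // struct: MUL busy until I5 writes@21
I7 -> (31, 32, 38, 39)  // struct: MUL busy until I6 writes@30
I8 -> (32, 33, 34, 35)

I3 = (3, 4, 5, 11)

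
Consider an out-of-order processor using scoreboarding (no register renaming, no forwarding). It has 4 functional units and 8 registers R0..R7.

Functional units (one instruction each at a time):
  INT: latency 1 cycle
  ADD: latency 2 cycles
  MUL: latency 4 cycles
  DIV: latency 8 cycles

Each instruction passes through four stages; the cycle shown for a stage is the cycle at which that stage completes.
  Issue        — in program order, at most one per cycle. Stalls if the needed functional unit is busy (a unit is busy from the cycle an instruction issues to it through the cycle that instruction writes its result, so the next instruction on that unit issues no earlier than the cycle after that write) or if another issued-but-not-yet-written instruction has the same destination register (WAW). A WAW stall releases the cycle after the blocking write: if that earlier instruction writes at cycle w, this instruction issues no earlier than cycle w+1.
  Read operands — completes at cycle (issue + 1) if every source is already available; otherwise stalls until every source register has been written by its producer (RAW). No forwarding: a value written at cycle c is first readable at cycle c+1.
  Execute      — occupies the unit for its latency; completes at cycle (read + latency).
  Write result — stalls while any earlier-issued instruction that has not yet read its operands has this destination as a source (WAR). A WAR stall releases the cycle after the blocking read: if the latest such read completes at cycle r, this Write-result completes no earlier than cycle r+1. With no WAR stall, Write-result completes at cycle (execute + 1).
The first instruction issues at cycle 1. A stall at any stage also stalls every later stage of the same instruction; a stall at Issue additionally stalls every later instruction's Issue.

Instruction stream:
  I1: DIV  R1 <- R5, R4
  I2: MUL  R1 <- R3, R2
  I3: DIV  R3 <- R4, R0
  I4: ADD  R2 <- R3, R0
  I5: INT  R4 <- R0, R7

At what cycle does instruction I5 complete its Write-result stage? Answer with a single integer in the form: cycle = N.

cycle = 18

I1 -> (1, 2, 10, 11)
I2 -> (12, 13, 17, 18)  // WAW R1: wait I1 write@11
I3 -> (13, 14, 22, 23)
I4 -> (14, 24, 26, 27)  // RAW R3: wait I3 write@23
I5 -> (15, 16, 17, 18)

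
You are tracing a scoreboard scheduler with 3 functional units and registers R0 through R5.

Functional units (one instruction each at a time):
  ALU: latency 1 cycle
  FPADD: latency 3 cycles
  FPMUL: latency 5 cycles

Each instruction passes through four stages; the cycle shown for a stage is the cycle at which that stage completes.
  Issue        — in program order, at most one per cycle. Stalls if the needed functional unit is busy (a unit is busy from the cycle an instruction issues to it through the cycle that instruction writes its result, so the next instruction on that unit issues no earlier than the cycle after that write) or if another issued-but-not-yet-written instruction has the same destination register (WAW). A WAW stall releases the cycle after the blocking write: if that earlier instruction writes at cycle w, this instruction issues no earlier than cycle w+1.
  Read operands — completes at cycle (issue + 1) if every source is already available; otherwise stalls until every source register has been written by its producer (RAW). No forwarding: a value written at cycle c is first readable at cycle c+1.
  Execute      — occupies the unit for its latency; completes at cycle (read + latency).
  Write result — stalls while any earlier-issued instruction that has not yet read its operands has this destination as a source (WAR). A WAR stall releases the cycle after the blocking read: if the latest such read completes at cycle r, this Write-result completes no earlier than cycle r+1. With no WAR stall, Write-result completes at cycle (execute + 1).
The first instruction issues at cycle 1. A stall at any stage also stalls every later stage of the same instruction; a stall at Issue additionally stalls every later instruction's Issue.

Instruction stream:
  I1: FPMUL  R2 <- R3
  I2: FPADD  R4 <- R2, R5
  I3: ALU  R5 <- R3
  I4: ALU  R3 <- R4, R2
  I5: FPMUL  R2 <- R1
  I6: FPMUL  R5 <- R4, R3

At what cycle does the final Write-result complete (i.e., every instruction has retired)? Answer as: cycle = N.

1) issue 1, read 2, done 7, write 8
2) issue 2, read 9, done 12, write 13  <RAW R2: wait I1 write@8>
3) issue 3, read 4, done 5, write 10  <WAR R5: wait I2 read@9>
4) issue 11, read 14, done 15, write 16  <struct: ALU busy until I3 writes@10 / RAW R4: wait I2 write@13>
5) issue 12, read 13, done 18, write 19
6) issue 20, read 21, done 26, write 27  <struct: FPMUL busy until I5 writes@19>

cycle = 27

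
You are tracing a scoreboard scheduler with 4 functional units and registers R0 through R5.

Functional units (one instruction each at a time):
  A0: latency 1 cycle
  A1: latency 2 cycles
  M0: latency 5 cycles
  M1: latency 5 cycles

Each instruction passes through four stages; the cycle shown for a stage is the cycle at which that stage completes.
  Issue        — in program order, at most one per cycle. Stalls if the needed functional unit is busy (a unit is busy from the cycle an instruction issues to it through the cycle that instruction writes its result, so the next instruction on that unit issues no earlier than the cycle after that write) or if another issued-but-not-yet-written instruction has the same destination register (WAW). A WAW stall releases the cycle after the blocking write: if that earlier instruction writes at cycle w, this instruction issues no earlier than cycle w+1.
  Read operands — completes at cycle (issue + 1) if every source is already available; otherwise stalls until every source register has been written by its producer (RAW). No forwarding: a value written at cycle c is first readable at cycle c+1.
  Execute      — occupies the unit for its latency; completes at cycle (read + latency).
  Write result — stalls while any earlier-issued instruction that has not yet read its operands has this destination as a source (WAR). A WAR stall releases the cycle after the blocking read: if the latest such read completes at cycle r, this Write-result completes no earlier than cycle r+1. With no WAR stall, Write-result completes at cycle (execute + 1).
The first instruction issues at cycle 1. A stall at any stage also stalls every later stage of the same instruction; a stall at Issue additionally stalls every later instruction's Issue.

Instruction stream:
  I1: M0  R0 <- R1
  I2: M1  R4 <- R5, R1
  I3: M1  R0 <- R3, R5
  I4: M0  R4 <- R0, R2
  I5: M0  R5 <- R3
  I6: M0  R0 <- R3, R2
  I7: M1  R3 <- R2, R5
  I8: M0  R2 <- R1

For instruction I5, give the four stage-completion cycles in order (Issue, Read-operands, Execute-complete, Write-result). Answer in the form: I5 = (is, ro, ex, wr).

I5 = (25, 26, 31, 32)

c1: I1 issues→M0
c2: I1 reads | I2 issues→M1
c3: I2 reads
c7: I1 exec-done
c8: I1 writes R0 | I2 exec-done
c9: I2 writes R4
c10: I3 issues→M1
c11: I3 reads | I4 issues→M0
c16: I3 exec-done
c17: I3 writes R0
c18: I4 reads
c23: I4 exec-done
c24: I4 writes R4
c25: I5 issues→M0
c26: I5 reads
c31: I5 exec-done
c32: I5 writes R5
c33: I6 issues→M0
c34: I6 reads | I7 issues→M1
c35: I7 reads
c39: I6 exec-done
c40: I6 writes R0 | I7 exec-done
c41: I7 writes R3 | I8 issues→M0
c42: I8 reads
c47: I8 exec-done
c48: I8 writes R2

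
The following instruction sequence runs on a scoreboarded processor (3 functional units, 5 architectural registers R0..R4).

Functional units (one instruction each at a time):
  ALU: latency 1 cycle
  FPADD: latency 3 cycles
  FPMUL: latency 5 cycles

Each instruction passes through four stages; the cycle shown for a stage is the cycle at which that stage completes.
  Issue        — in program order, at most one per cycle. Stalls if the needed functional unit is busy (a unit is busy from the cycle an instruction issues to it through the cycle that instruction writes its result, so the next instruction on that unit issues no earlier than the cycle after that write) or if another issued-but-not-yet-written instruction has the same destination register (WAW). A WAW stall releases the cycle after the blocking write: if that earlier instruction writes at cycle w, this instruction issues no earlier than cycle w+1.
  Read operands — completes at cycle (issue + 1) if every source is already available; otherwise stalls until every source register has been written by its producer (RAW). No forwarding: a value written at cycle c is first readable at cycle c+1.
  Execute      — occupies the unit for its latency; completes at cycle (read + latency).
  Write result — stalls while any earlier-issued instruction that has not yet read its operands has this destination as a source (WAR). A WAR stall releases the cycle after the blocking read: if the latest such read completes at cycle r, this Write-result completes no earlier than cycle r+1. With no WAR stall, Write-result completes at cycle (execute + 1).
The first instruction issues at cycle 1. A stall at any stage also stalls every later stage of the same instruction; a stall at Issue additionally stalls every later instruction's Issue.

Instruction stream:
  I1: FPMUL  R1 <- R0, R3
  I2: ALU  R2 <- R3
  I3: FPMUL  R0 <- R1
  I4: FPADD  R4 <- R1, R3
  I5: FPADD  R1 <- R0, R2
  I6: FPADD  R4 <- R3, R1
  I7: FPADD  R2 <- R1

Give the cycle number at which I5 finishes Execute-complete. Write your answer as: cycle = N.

I1: IS=1 RO=2 EX=7 WR=8
I2: IS=2 RO=3 EX=4 WR=5
I3: IS=9 RO=10 EX=15 WR=16  [struct: FPMUL busy until I1 writes@8]
I4: IS=10 RO=11 EX=14 WR=15
I5: IS=16 RO=17 EX=20 WR=21  [struct: FPADD busy until I4 writes@15]
I6: IS=22 RO=23 EX=26 WR=27  [struct: FPADD busy until I5 writes@21]
I7: IS=28 RO=29 EX=32 WR=33  [struct: FPADD busy until I6 writes@27]

cycle = 20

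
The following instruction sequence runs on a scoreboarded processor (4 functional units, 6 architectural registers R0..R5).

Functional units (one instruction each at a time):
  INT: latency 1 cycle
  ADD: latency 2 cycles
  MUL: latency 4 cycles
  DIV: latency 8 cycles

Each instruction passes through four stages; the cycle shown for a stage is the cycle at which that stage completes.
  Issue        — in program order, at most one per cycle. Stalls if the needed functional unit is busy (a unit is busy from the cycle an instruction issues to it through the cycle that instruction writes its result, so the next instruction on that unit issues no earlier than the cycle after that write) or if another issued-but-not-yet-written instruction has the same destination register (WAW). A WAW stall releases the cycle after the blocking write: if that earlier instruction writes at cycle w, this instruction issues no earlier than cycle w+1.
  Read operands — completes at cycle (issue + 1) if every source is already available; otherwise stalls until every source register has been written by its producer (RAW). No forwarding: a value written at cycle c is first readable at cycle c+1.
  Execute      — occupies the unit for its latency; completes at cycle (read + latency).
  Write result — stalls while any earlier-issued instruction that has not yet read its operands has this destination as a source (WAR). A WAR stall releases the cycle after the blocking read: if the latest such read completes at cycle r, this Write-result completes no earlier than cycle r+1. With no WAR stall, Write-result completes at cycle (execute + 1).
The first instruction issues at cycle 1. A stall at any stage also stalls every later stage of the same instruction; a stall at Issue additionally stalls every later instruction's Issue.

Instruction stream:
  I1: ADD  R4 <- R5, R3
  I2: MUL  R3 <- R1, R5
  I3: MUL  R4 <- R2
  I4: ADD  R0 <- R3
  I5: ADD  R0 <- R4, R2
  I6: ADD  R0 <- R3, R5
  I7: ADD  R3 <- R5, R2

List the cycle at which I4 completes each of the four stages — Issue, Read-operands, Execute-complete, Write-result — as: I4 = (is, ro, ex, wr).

I4 = (10, 11, 13, 14)

I1: IS=1 RO=2 EX=4 WR=5
I2: IS=2 RO=3 EX=7 WR=8
I3: IS=9 RO=10 EX=14 WR=15  [struct: MUL busy until I2 writes@8]
I4: IS=10 RO=11 EX=13 WR=14
I5: IS=15 RO=16 EX=18 WR=19  [struct: ADD busy until I4 writes@14]
I6: IS=20 RO=21 EX=23 WR=24  [struct: ADD busy until I5 writes@19]
I7: IS=25 RO=26 EX=28 WR=29  [struct: ADD busy until I6 writes@24]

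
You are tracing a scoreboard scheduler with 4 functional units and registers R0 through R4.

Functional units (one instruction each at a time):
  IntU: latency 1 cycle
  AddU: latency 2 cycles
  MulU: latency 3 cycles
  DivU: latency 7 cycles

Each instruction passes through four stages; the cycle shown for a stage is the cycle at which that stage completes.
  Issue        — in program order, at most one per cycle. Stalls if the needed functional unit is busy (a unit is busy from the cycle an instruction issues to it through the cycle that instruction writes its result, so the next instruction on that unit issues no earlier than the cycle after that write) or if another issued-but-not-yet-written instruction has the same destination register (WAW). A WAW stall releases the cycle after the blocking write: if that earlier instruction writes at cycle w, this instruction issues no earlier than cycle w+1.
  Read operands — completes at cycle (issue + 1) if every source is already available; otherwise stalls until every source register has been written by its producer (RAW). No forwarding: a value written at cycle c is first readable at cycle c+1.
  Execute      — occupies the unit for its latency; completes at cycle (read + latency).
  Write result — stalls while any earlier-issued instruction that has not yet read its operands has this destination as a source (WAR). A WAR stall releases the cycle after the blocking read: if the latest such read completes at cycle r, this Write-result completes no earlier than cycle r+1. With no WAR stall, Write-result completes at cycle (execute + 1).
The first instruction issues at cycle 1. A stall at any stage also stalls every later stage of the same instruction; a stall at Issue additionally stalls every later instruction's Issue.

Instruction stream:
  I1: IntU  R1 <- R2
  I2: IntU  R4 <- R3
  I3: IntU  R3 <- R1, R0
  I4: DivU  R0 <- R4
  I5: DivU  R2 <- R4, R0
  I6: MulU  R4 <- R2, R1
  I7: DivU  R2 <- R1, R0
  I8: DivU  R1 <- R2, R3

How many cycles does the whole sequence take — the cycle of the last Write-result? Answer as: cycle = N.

[I1] 1/2/3/4
[I2] 5/6/7/8  (struct: IntU busy until I1 writes@4)
[I3] 9/10/11/12  (struct: IntU busy until I2 writes@8)
[I4] 10/11/18/19
[I5] 20/21/28/29  (struct: DivU busy until I4 writes@19)
[I6] 21/30/33/34  (RAW R2: wait I5 write@29)
[I7] 30/31/38/39  (struct: DivU busy until I5 writes@29)
[I8] 40/41/48/49  (struct: DivU busy until I7 writes@39)

cycle = 49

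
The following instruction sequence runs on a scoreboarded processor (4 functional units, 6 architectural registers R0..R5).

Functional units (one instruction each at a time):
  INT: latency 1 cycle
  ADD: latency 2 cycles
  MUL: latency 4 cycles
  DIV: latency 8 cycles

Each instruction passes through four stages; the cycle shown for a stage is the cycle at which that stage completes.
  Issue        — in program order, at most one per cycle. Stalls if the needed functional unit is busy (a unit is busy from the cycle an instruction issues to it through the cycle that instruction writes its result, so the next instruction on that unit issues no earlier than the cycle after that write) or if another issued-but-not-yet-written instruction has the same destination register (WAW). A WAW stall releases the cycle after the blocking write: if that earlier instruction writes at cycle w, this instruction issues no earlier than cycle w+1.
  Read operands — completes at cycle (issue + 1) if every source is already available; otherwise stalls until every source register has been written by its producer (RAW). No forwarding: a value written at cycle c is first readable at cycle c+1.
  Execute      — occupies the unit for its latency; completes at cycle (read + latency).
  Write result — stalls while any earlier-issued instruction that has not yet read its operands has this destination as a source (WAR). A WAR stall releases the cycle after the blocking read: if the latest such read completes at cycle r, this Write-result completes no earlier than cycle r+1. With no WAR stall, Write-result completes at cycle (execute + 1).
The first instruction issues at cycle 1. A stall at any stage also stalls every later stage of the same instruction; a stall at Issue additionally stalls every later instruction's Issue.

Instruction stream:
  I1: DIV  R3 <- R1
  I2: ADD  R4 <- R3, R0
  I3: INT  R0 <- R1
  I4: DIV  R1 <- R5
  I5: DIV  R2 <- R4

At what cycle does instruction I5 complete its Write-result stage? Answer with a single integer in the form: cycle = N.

cycle = 33

t=1  I1→DIV
t=2  I1 RO; I2→ADD
t=3  I3→INT
t=4  I3 RO
t=5  I3 EX
t=10  I1 EX
t=11  I1 WR R3
t=12  I2 RO; I4→DIV
t=13  I3 WR R0; I4 RO
t=14  I2 EX
t=15  I2 WR R4
t=21  I4 EX
t=22  I4 WR R1
t=23  I5→DIV
t=24  I5 RO
t=32  I5 EX
t=33  I5 WR R2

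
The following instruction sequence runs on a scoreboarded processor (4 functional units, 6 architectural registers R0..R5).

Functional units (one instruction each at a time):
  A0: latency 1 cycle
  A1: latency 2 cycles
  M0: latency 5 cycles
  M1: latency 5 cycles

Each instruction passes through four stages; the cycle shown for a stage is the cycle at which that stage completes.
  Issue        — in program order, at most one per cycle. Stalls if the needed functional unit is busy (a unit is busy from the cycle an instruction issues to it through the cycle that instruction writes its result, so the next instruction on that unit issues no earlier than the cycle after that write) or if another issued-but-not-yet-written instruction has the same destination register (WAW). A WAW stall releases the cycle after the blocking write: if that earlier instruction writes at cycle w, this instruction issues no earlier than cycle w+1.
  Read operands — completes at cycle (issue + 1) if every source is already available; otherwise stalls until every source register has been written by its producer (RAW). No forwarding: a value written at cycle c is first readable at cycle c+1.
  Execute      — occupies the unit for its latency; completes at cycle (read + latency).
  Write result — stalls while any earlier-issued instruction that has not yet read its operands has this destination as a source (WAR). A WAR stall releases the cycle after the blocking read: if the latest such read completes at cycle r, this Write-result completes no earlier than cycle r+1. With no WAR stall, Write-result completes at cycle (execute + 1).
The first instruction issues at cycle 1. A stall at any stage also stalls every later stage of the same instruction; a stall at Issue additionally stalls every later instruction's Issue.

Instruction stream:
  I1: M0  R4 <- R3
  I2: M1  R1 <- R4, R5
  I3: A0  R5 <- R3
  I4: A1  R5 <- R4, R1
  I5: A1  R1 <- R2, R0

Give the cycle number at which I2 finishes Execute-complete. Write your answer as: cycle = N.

  I1 | 1 | 2 | 7 | 8
  I2 | 2 | 9 | 14 | 15   RAW R4: wait I1 write@8
  I3 | 3 | 4 | 5 | 10   WAR R5: wait I2 read@9
  I4 | 11 | 16 | 18 | 19   WAW R5: wait I3 write@10 · RAW R1: wait I2 write@15
  I5 | 20 | 21 | 23 | 24   struct: A1 busy until I4 writes@19

cycle = 14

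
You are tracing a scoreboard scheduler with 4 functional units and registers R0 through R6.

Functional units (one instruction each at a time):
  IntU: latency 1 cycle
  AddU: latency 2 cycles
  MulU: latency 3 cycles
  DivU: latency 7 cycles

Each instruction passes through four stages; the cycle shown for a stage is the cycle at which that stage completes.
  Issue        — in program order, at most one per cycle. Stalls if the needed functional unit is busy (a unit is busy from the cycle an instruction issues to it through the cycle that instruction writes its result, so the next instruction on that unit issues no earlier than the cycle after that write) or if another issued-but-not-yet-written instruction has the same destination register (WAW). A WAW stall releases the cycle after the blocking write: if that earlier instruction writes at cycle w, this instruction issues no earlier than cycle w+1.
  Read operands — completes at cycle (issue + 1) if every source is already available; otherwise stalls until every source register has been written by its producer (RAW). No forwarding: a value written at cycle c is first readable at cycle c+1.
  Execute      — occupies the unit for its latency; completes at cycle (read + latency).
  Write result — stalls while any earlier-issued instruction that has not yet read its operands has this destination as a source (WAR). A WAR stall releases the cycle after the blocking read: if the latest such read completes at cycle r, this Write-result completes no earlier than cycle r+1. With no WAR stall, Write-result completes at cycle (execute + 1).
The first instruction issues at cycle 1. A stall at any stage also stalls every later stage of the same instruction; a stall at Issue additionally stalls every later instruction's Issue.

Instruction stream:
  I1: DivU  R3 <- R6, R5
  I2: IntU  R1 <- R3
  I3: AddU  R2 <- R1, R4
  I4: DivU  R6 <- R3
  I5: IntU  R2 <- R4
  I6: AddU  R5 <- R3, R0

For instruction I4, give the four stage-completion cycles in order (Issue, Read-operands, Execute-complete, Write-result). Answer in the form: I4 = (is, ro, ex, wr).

I4 = (11, 12, 19, 20)

t=1  I1 issues→DivU
t=2  I1 reads, I2 issues→IntU
t=3  I3 issues→AddU
t=9  I1 exec-done
t=10  I1 writes R3
t=11  I2 reads, I4 issues→DivU
t=12  I2 exec-done, I4 reads
t=13  I2 writes R1
t=14  I3 reads
t=16  I3 exec-done
t=17  I3 writes R2
t=18  I5 issues→IntU
t=19  I4 exec-done, I5 reads, I6 issues→AddU
t=20  I4 writes R6, I5 exec-done, I6 reads
t=21  I5 writes R2
t=22  I6 exec-done
t=23  I6 writes R5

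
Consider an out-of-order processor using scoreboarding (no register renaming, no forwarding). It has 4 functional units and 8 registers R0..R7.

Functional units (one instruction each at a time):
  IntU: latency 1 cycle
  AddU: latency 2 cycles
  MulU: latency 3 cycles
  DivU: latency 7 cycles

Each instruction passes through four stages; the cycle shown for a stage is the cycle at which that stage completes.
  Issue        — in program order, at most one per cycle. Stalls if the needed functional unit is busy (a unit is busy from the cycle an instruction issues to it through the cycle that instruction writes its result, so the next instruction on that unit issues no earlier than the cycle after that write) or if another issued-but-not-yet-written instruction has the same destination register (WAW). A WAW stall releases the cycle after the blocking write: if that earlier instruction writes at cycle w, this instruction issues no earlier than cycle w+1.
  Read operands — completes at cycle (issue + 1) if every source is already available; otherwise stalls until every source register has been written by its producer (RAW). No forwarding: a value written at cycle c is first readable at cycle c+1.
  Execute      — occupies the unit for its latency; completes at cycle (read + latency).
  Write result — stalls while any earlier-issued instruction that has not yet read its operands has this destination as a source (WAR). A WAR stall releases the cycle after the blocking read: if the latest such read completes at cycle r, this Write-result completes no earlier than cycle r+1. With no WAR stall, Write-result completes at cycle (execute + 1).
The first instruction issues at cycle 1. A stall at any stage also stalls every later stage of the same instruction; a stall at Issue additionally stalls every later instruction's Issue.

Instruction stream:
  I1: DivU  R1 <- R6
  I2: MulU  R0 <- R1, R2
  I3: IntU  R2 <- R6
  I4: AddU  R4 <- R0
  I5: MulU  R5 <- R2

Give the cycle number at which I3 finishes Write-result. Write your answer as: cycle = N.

  I1 | 1 | 2 | 9 | 10
  I2 | 2 | 11 | 14 | 15   RAW R1: wait I1 write@10
  I3 | 3 | 4 | 5 | 12   WAR R2: wait I2 read@11
  I4 | 4 | 16 | 18 | 19   RAW R0: wait I2 write@15
  I5 | 16 | 17 | 20 | 21   struct: MulU busy until I2 writes@15

cycle = 12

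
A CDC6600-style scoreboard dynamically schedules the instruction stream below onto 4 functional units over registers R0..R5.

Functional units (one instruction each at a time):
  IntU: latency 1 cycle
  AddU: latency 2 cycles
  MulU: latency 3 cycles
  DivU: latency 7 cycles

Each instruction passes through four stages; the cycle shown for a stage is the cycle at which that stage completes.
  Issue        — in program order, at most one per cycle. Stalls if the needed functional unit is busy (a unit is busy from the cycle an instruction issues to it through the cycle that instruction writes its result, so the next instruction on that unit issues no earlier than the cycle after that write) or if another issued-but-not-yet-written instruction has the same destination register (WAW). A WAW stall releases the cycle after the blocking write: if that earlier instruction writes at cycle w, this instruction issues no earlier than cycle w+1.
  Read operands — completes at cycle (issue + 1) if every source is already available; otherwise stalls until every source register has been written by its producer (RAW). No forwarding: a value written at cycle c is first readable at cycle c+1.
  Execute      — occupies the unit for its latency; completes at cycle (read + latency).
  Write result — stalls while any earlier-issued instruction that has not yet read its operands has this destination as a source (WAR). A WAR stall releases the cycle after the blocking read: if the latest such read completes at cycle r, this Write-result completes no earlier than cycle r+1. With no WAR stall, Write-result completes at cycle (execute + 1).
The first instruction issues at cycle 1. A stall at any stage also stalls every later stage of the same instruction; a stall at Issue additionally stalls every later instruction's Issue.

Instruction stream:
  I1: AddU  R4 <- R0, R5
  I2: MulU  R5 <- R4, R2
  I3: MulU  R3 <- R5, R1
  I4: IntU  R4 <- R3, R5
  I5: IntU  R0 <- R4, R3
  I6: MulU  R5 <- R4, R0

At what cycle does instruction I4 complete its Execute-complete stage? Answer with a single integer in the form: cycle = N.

cycle = 18

[I1] 1/2/4/5
[I2] 2/6/9/10  (RAW R4: wait I1 write@5)
[I3] 11/12/15/16  (struct: MulU busy until I2 writes@10)
[I4] 12/17/18/19  (RAW R3: wait I3 write@16)
[I5] 20/21/22/23  (struct: IntU busy until I4 writes@19)
[I6] 21/24/27/28  (RAW R0: wait I5 write@23)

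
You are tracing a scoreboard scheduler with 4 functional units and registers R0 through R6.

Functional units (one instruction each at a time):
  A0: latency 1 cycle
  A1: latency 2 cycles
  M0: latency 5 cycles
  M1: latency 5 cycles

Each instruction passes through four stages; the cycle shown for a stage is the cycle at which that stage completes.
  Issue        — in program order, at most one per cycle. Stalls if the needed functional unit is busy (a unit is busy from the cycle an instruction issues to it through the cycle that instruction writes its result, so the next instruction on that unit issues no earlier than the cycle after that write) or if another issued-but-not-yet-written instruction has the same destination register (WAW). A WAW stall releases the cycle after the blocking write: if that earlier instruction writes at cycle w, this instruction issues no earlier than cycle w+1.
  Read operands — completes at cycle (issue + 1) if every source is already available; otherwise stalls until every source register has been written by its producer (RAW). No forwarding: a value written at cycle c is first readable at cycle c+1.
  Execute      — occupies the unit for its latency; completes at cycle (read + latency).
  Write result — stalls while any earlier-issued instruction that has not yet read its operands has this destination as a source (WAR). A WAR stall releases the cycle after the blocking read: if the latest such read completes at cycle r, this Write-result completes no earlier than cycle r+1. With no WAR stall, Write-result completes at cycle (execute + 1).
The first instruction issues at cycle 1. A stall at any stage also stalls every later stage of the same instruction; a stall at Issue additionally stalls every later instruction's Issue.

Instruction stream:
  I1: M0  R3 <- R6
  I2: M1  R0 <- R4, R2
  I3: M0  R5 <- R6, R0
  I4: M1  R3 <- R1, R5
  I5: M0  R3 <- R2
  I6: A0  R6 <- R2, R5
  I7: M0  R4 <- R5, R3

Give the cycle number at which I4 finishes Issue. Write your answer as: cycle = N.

cycle = 10

t=1  I1→M0
t=2  I1 RO | I2→M1
t=3  I2 RO
t=7  I1 EX
t=8  I1 WR R3 | I2 EX
t=9  I2 WR R0 | I3→M0
t=10  I3 RO | I4→M1
t=15  I3 EX
t=16  I3 WR R5
t=17  I4 RO
t=22  I4 EX
t=23  I4 WR R3
t=24  I5→M0
t=25  I5 RO | I6→A0
t=26  I6 RO
t=27  I6 EX
t=28  I6 WR R6
t=30  I5 EX
t=31  I5 WR R3
t=32  I7→M0
t=33  I7 RO
t=38  I7 EX
t=39  I7 WR R4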